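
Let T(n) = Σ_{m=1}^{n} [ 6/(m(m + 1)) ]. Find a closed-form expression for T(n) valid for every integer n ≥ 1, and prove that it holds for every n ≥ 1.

We claim T(n) = 6n/(n + 1) for all n ≥ 1.
Base step (n = 1): T(1) = 3, and the closed form gives 3. They agree.
For the inductive step, assume it holds for an arbitrary m ≥ 1, so T(m) = 6m/(m + 1).
Then T(m+1) = T(m) + (6/((m + 1)(m + 2))) = (6m/(m + 1)) + (6/((m + 1)(m + 2))).
Simplifying, T(m+1) = 6(m + 1)/(m + 2) = 6(m+1)/((m+1) + 1),
which is the closed form with n = m+1.
Hence, by induction on n, the claim holds for every n ≥ 1.

T(n) = 6n/(n + 1)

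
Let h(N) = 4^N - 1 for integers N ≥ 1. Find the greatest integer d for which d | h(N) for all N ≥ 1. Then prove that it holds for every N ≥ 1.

Computing the first values: h(1) = 3 and h(2) = 15; gcd(3, 15) = 3, so d ≤ 3.
We prove 3 | 4^N - 1 for all N ≥ 1 by induction on N.
Base step (N = 1): h(1) = 3 = 3·(1), so 3 | h(1).
For the inductive step, assume it holds for an arbitrary j ≥ 1, i.e. 3 | h(j). Then
4^{j+1} − 1^{j+1} = 4·4^j − 1·1^j = 4·(4^j − 1^j) + (3)·1^j. The first term is divisible by 3 by the inductive hypothesis, and the second term (3)·1^j is divisible by 3 since 3 | 3. Hence 3 | h(j+1).
Hence, by induction on N, the claim holds for every N ≥ 1.
Therefore the largest such d is 3.

d = 3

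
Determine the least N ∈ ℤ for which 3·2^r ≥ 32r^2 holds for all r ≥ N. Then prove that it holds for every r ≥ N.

N = 11

At r = 10: 3072 < 3200, so the inequality fails and N ≥ 11. We prove 3·2^r ≥ 32r^2 for all r ≥ 11.
When r = 11: 3·2^r = 6144 and 32r^2 = 3872, so 6144 ≥ 3872.
For the inductive step, assume it holds for an arbitrary i ≥ 11, so 3·2^i ≥ 32i^2.
Then 3·2^(i + 1) = 2·(3·2^i) ≥ 2·(32i^2).
Also, for i ≥ 11 we have 2·(32i^2) ≥ 32(i+1)^2, since 2 ≥ (1 + 1/i)^2 for all i ≥ 11.
Combining, 3·2^(i + 1) ≥ 32(i+1)^2.
Hence, by induction on r, the claim holds for every r ≥ 11.
Hence the smallest such N is 11.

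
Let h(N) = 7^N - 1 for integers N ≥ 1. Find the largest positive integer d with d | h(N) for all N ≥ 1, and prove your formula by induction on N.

d = 6

Computing the first values: h(1) = 6 and h(2) = 48; gcd(6, 48) = 6, so d ≤ 6.
We prove 6 | 7^N - 1 for all N ≥ 1 by induction on N.
Base case (N = 1): h(1) = 6 = 6·(1), so 6 | h(1).
Suppose the result is true for N = m, i.e. 6 | h(m). Then
7^{m+1} − 1^{m+1} = 7·7^m − 1·1^m = 7·(7^m − 1^m) + (6)·1^m. The first term is divisible by 6 by the inductive hypothesis, and the second term (6)·1^m is divisible by 6 since 6 | 6. Hence 6 | h(m+1).
By the principle of mathematical induction, the result holds for all N ≥ 1.
Therefore the largest such d is 6.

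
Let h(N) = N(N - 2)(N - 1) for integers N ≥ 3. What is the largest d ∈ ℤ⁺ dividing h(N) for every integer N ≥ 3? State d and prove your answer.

Computing the first values: h(3) = 6 and h(4) = 24; gcd(6, 24) = 6, so d ≤ 6.
We prove 6 | N(N - 2)(N - 1) for all N ≥ 3 by induction on N.
For the base case N = 3: h(3) = 6 = 6·(1), so 6 | h(3).
Inductive step: suppose the statement holds for some k ≥ 3, i.e. 6 | h(k). Then
h(k+1) − h(k) = (k-1)·k·(k+1) − (k-2)·(k-1)·k = (k-1)·k·[(k+1) − (k-2)] = 3·(k-1)·k. The product of 2 consecutive integers is divisible by (2)! = 2, so h(k+1) − h(k) is divisible by 3·2 = 6. By the inductive hypothesis 6 | h(k), hence 6 | h(k+1).
Hence, by induction on N, the claim holds for every N ≥ 3.
Therefore the largest such d is 6.

d = 6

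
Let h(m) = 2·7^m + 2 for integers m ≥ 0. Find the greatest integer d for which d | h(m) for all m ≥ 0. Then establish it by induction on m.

Computing the first values: h(0) = 4 and h(1) = 16; gcd(4, 16) = 4, so d ≤ 4.
We prove 4 | 2·7^m + 2 for all m ≥ 0 by induction on m.
When m = 0: h(0) = 4 = 4·(1), so 4 | h(0).
Inductive step: assume the claim holds for m = p, i.e. 4 | h(p). Then
h(p+1) = 2·7^(p+1) + 2 = 7·(2·7^p + 2) - 12 = 7·h(p) - 12. The first term is divisible by 4 by the inductive hypothesis, and -12 is divisible by 4. Hence 4 | h(p+1).
Hence, by induction on m, the claim holds for every m ≥ 0.
Therefore the largest such d is 4.

d = 4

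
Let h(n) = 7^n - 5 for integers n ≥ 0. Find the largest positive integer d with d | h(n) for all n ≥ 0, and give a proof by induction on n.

Computing the first values: h(0) = -4 and h(1) = 2; gcd(-4, 2) = 2, so d ≤ 2.
We prove 2 | 7^n - 5 for all n ≥ 0 by induction on n.
For the base case n = 0: h(0) = -4 = 2·(-2), so 2 | h(0).
Inductive step: suppose the statement holds for some r ≥ 0, i.e. 2 | h(r). Then
h(r+1) = 7^(r+1) - 5 = 7·(7^r - 5) + 30 = 7·h(r) + 30. The first term is divisible by 2 by the inductive hypothesis, and 30 is divisible by 2. Hence 2 | h(r+1).
By induction, the statement is established for all n ≥ 0.
Therefore the largest such d is 2.

d = 2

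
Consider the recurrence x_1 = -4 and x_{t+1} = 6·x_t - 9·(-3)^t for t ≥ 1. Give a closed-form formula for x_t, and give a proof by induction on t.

x_t = (-3)^t - 6^(t - 1)

Computing the first terms: x_1 = -4, x_2 = 3, x_3 = -63. This suggests x_t = (-3)^t - 6^(t - 1).
For the base case t = 1: the formula gives -4 = -4 = x_1.
Inductive step: suppose the statement holds for some k ≥ 1, so x_k = (-3)^k - 6^(k - 1).
Then x_{k+1} = 6·x_k - 9·(-3)^k = 6·((-3)^k - 6^(k - 1)) - 9·(-3)^k = (-3)^(k + 1) - 6^k = (-3)^(k+1) - 6^((k+1) - 1),
which is the claimed formula at t = k+1.
By the principle of mathematical induction, the result holds for all t ≥ 1.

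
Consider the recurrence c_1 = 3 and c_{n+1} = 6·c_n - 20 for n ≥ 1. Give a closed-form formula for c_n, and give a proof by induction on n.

c_n = -6^(n - 1) + 4

Computing the first terms: c_1 = 3, c_2 = -2, c_3 = -32. This suggests c_n = -6^(n - 1) + 4.
Base case (n = 1): the formula gives 3 = 3 = c_1.
For the inductive step, assume it holds for an arbitrary i ≥ 1, so c_i = -6^(i - 1) + 4.
Then c_{i+1} = 6·c_i - 20 = 6·(-6^(i - 1) + 4) - 20 = -6^i + 4 = -6^((i+1) - 1) + 4,
which is the claimed formula at n = i+1.
By induction, the statement is established for all n ≥ 1.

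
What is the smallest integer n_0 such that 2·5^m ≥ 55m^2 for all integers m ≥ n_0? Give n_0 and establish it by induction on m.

n_0 = 4

At m = 3: 250 < 495, so the inequality fails and n_0 ≥ 4. We prove 2·5^m ≥ 55m^2 for all m ≥ 4.
When m = 4: 2·5^m = 1250 and 55m^2 = 880, so 1250 ≥ 880.
Suppose the result is true for m = r, so 2·5^r ≥ 55r^2.
Then 2·5^(r + 1) = 5·(2·5^r) ≥ 5·(55r^2).
Also, for r ≥ 4 we have 5·(55r^2) ≥ 55(r+1)^2, since 5 ≥ (1 + 1/r)^2 for all r ≥ 4.
Combining, 2·5^(r + 1) ≥ 55(r+1)^2.
Hence, by induction on m, the claim holds for every m ≥ 4.
Hence the smallest such n_0 is 4.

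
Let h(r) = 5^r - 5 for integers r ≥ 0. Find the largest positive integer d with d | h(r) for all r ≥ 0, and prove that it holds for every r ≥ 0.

Computing the first values: h(0) = -4 and h(1) = 0; gcd(-4, 0) = 4, so d ≤ 4.
We prove 4 | 5^r - 5 for all r ≥ 0 by induction on r.
Base case (r = 0): h(0) = -4 = 4·(-1), so 4 | h(0).
Inductive step: suppose the statement holds for some j ≥ 0, i.e. 4 | h(j). Then
h(j+1) = 5^(j+1) - 5 = 5·(5^j - 5) + 20 = 5·h(j) + 20. The first term is divisible by 4 by the inductive hypothesis, and 20 is divisible by 4. Hence 4 | h(j+1).
This completes the induction.
Therefore the largest such d is 4.

d = 4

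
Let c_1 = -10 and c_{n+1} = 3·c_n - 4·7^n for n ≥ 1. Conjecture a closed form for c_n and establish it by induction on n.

c_n = -3^n - 7^n

Computing the first terms: c_1 = -10, c_2 = -58, c_3 = -370. This suggests c_n = -3^n - 7^n.
Base step (n = 1): the formula gives -10 = -10 = c_1.
Inductive step: assume the claim holds for n = p, so c_p = -3^p - 7^p.
Then c_{p+1} = 3·c_p - 4·7^p = 3·(-3^p - 7^p) - 4·7^p = -3^(p + 1) - 7^(p + 1),
which is the claimed formula at n = p+1.
Hence, by induction on n, the claim holds for every n ≥ 1.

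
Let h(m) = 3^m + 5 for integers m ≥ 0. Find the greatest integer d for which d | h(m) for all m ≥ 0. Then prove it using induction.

d = 2

Computing the first values: h(0) = 6 and h(1) = 8; gcd(6, 8) = 2, so d ≤ 2.
We prove 2 | 3^m + 5 for all m ≥ 0 by induction on m.
When m = 0: h(0) = 6 = 2·(3), so 2 | h(0).
For the inductive step, assume it holds for an arbitrary j ≥ 0, i.e. 2 | h(j). Then
h(j+1) = 3^(j+1) + 5 = 3·(3^j + 5) - 10 = 3·h(j) - 10. The first term is divisible by 2 by the inductive hypothesis, and -10 is divisible by 2. Hence 2 | h(j+1).
By induction, the statement is established for all m ≥ 0.
Therefore the largest such d is 2.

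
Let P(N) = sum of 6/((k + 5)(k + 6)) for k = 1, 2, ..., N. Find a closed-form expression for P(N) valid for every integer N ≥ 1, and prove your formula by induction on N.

P(N) = N/(N + 6)

We claim P(N) = N/(N + 6) for all N ≥ 1.
When N = 1: P(1) = 1/7, and the closed form gives 1/7. They agree.
Inductive step: suppose the statement holds for some k ≥ 1, so P(k) = k/(k + 6).
Then P(k+1) = P(k) + (6/((k + 6)(k + 7))) = (k/(k + 6)) + (6/((k + 6)(k + 7))).
Simplifying, P(k+1) = (k + 1)/(k + 7) = (k+1)/((k+1) + 6),
which is the closed form with N = k+1.
By induction, the statement is established for all N ≥ 1.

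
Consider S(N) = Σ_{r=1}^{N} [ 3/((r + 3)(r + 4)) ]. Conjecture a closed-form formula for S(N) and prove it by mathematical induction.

S(N) = 3N/(4(N + 4))

We claim S(N) = 3N/(4(N + 4)) for all N ≥ 1.
For the base case N = 1: S(1) = 3/20, and the closed form gives 3/20. They agree.
Inductive step: suppose the statement holds for some r ≥ 1, so S(r) = 3r/(4(r + 4)).
Then S(r+1) = S(r) + (3/((r + 4)(r + 5))) = (3r/(4(r + 4))) + (3/((r + 4)(r + 5))).
Simplifying, S(r+1) = 3(r + 1)/(4(r + 5)) = 3(r+1)/(4((r+1) + 4)),
which is the closed form with N = r+1.
This completes the induction.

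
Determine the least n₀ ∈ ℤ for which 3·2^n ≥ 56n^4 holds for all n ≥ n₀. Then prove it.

At n = 22: 12582912 < 13118336, so the inequality fails and n₀ ≥ 23. We prove 3·2^n ≥ 56n^4 for all n ≥ 23.
When n = 23: 3·2^n = 25165824 and 56n^4 = 15671096, so 25165824 ≥ 15671096.
Inductive step: assume the claim holds for n = i, so 3·2^i ≥ 56i^4.
Then 3·2^(i + 1) = 2·(3·2^i) ≥ 2·(56i^4).
Also, for i ≥ 23 we have 2·(56i^4) ≥ 56(i+1)^4, since 2 ≥ (1 + 1/i)^4 for all i ≥ 23.
Combining, 3·2^(i + 1) ≥ 56(i+1)^4.
By induction, the statement is established for all n ≥ 23.
Hence the smallest such n₀ is 23.

n₀ = 23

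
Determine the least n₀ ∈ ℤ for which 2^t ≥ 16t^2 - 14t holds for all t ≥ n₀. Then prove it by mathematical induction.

n₀ = 11

At t = 10: 1024 < 1460, so the inequality fails and n₀ ≥ 11. We prove 2^t ≥ 16t^2 - 14t for all t ≥ 11.
Base case (t = 11): 2^t = 2048 and 16t^2 - 14t = 1782, so 2048 ≥ 1782.
Inductive step: suppose the statement holds for some r ≥ 11, so 2^r ≥ 16r^2 - 14r.
Then 2^(r + 1) = 2·(2^r) ≥ 2·(16r^2 - 14r).
Also, for r ≥ 11 we have 2·(16r^2 - 14r) ≥ 16(r+1)^2 - 14(r+1), since 2·(16r^2 - 14r) − (16(r+1)^2 - 14(r+1)) = 16r^2 - 46r - 2, which is nonnegative for all r ≥ 11.
Combining, 2^(r + 1) ≥ 16(r+1)^2 - 14(r+1).
Hence, by induction on t, the claim holds for every t ≥ 11.
Hence the smallest such n₀ is 11.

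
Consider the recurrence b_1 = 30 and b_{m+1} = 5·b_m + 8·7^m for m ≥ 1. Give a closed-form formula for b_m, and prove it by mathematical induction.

b_m = 2·5^(m - 1) + 4·7^m

Computing the first terms: b_1 = 30, b_2 = 206, b_3 = 1422. This suggests b_m = 2·5^(m - 1) + 4·7^m.
When m = 1: the formula gives 30 = 30 = b_1.
Inductive step: assume the claim holds for m = k, so b_k = 2·5^(k - 1) + 4·7^k.
Then b_{k+1} = 5·b_k + 8·7^k = 5·(2·5^(k - 1) + 4·7^k) + 8·7^k = 2·5^k + 4·7^(k + 1) = 2·5^((k+1) - 1) + 4·7^(k+1),
which is the claimed formula at m = k+1.
By the principle of mathematical induction, the result holds for all m ≥ 1.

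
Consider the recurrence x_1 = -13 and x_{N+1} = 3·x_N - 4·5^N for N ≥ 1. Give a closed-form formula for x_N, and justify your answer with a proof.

Computing the first terms: x_1 = -13, x_2 = -59, x_3 = -277. This suggests x_N = -3^N - 2·5^N.
Base step (N = 1): the formula gives -13 = -13 = x_1.
Suppose the result is true for N = i, so x_i = -3^i - 2·5^i.
Then x_{i+1} = 3·x_i - 4·5^i = 3·(-3^i - 2·5^i) - 4·5^i = -3^(i + 1) - 2·5^(i + 1),
which is the claimed formula at N = i+1.
By the principle of mathematical induction, the result holds for all N ≥ 1.

x_N = -3^N - 2·5^N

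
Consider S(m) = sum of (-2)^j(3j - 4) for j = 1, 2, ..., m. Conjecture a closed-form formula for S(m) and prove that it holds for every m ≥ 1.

We claim S(m) = 2(-2)^m(m - 1) + 2 for all m ≥ 1.
Base step (m = 1): S(1) = 2, and the closed form gives 2. They agree.
Inductive step: assume the claim holds for m = j, so S(j) = 2(-2)^j(j - 1) + 2.
Then S(j+1) = S(j) + ((-2)^(j + 1)(3j - 1)) = (2(-2)^j(j - 1) + 2) + ((-2)^(j + 1)(3j - 1)).
Simplifying, S(j+1) = -4(-2)^j·j + 2 = 2(-2)^(j+1)((j+1) - 1) + 2,
which is the closed form with m = j+1.
By the principle of mathematical induction, the result holds for all m ≥ 1.

S(m) = 2(-2)^m(m - 1) + 2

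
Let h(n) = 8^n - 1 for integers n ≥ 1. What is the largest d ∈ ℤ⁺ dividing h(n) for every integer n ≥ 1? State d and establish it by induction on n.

d = 7

Computing the first values: h(1) = 7 and h(2) = 63; gcd(7, 63) = 7, so d ≤ 7.
We prove 7 | 8^n - 1 for all n ≥ 1 by induction on n.
When n = 1: h(1) = 7 = 7·(1), so 7 | h(1).
Suppose the result is true for n = i, i.e. 7 | h(i). Then
8^{i+1} − 1^{i+1} = 8·8^i − 1·1^i = 8·(8^i − 1^i) + (7)·1^i. The first term is divisible by 7 by the inductive hypothesis, and the second term (7)·1^i is divisible by 7 since 7 | 7. Hence 7 | h(i+1).
By induction, the statement is established for all n ≥ 1.
Therefore the largest such d is 7.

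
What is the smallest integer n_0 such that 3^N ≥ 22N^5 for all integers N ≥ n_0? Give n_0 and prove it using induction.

At N = 15: 14348907 < 16706250, so the inequality fails and n_0 ≥ 16. We prove 3^N ≥ 22N^5 for all N ≥ 16.
For the base case N = 16: 3^N = 43046721 and 22N^5 = 23068672, so 43046721 ≥ 23068672.
For the inductive step, assume it holds for an arbitrary i ≥ 16, so 3^i ≥ 22i^5.
Then 3^(i + 1) = 3·(3^i) ≥ 3·(22i^5).
Also, for i ≥ 16 we have 3·(22i^5) ≥ 22(i+1)^5, since 3 ≥ (1 + 1/i)^5 for all i ≥ 16.
Combining, 3^(i + 1) ≥ 22(i+1)^5.
Hence, by induction on N, the claim holds for every N ≥ 16.
Hence the smallest such n_0 is 16.

n_0 = 16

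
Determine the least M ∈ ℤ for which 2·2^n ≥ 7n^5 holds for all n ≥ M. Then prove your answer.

M = 26

At n = 25: 67108864 < 68359375, so the inequality fails and M ≥ 26. We prove 2·2^n ≥ 7n^5 for all n ≥ 26.
Base step (n = 26): 2·2^n = 134217728 and 7n^5 = 83169632, so 134217728 ≥ 83169632.
For the inductive step, assume it holds for an arbitrary m ≥ 26, so 2·2^m ≥ 7m^5.
Then 2·2^(m + 1) = 2·(2·2^m) ≥ 2·(7m^5).
Also, for m ≥ 26 we have 2·(7m^5) ≥ 7(m+1)^5, since 2 ≥ (1 + 1/m)^5 for all m ≥ 26.
Combining, 2·2^(m + 1) ≥ 7(m+1)^5.
Hence, by induction on n, the claim holds for every n ≥ 26.
Hence the smallest such M is 26.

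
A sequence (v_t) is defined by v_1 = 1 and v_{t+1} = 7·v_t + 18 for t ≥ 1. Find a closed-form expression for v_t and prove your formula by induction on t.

v_t = 4·7^(t - 1) - 3

Computing the first terms: v_1 = 1, v_2 = 25, v_3 = 193. This suggests v_t = 4·7^(t - 1) - 3.
Base step (t = 1): the formula gives 1 = 1 = v_1.
For the inductive step, assume it holds for an arbitrary j ≥ 1, so v_j = 4·7^(j - 1) - 3.
Then v_{j+1} = 7·v_j + 18 = 7·(4·7^(j - 1) - 3) + 18 = 4·7^j - 3 = 4·7^((j+1) - 1) - 3,
which is the claimed formula at t = j+1.
This completes the induction.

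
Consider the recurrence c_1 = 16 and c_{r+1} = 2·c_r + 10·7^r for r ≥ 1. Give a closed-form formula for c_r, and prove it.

c_r = 2^r + 2·7^r

Computing the first terms: c_1 = 16, c_2 = 102, c_3 = 694. This suggests c_r = 2^r + 2·7^r.
For the base case r = 1: the formula gives 16 = 16 = c_1.
Inductive step: suppose the statement holds for some i ≥ 1, so c_i = 2^i + 2·7^i.
Then c_{i+1} = 2·c_i + 10·7^i = 2·(2^i + 2·7^i) + 10·7^i = 2^(i + 1) + 2·7^(i + 1),
which is the claimed formula at r = i+1.
By induction, the statement is established for all r ≥ 1.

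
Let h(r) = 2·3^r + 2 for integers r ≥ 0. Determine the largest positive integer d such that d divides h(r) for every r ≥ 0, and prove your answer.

Computing the first values: h(0) = 4 and h(1) = 8; gcd(4, 8) = 4, so d ≤ 4.
We prove 4 | 2·3^r + 2 for all r ≥ 0 by induction on r.
Base case (r = 0): h(0) = 4 = 4·(1), so 4 | h(0).
Suppose the result is true for r = m, i.e. 4 | h(m). Then
h(m+1) = 2·3^(m+1) + 2 = 3·(2·3^m + 2) - 4 = 3·h(m) - 4. The first term is divisible by 4 by the inductive hypothesis, and -4 is divisible by 4. Hence 4 | h(m+1).
By the principle of mathematical induction, the result holds for all r ≥ 0.
Therefore the largest such d is 4.

d = 4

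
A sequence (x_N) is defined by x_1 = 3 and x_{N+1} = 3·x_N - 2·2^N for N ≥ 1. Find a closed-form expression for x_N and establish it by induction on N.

Computing the first terms: x_1 = 3, x_2 = 5, x_3 = 7. This suggests x_N = 2^(N + 1) - 3^(N - 1).
For the base case N = 1: the formula gives 3 = 3 = x_1.
Suppose the result is true for N = r, so x_r = 2^(r + 1) - 3^(r - 1).
Then x_{r+1} = 3·x_r - 2·2^r = 3·(2^(r + 1) - 3^(r - 1)) - 2·2^r = 2^(r + 2) - 3^r = 2^((r+1) + 1) - 3^((r+1) - 1),
which is the claimed formula at N = r+1.
Hence, by induction on N, the claim holds for every N ≥ 1.

x_N = 2^(N + 1) - 3^(N - 1)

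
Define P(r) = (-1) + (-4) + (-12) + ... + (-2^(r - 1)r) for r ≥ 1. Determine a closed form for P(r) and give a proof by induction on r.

We claim P(r) = 2^r(-r + 1) - 1 for all r ≥ 1.
Base step (r = 1): P(1) = -1, and the closed form gives -1. They agree.
Inductive step: assume the claim holds for r = m, so P(m) = 2^m(-m + 1) - 1.
Then P(m+1) = P(m) + (2^m(-m - 1)) = (2^m(-m + 1) - 1) + (2^m(-m - 1)).
Simplifying, P(m+1) = -2·2^m·m - 1 = 2^(m+1)(-(m+1) + 1) - 1,
which is the closed form with r = m+1.
By induction, the statement is established for all r ≥ 1.

P(r) = 2^r(-r + 1) - 1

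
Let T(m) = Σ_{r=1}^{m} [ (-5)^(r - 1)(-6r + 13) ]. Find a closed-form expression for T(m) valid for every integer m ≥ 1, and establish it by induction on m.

T(m) = (-5)^m(m - 2) + 2

We claim T(m) = (-5)^m(m - 2) + 2 for all m ≥ 1.
Base case (m = 1): T(1) = 7, and the closed form gives 7. They agree.
Suppose the result is true for m = r, so T(r) = (-5)^r(r - 2) + 2.
Then T(r+1) = T(r) + ((-5)^r(-6r + 7)) = ((-5)^r(r - 2) + 2) + ((-5)^r(-6r + 7)).
Simplifying, T(r+1) = (-5)^(r + 1)r - (-5)^(r + 1) + 2 = (-5)^(r+1)((r+1) - 2) + 2,
which is the closed form with m = r+1.
By the principle of mathematical induction, the result holds for all m ≥ 1.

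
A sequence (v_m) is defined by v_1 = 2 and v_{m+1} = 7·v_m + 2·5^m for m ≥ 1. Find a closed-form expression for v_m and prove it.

Computing the first terms: v_1 = 2, v_2 = 24, v_3 = 218. This suggests v_m = -5^m + 7^m.
For the base case m = 1: the formula gives 2 = 2 = v_1.
For the inductive step, assume it holds for an arbitrary r ≥ 1, so v_r = -5^r + 7^r.
Then v_{r+1} = 7·v_r + 2·5^r = 7·(-5^r + 7^r) + 2·5^r = -5^(r + 1) + 7^(r + 1),
which is the claimed formula at m = r+1.
Hence, by induction on m, the claim holds for every m ≥ 1.

v_m = -5^m + 7^m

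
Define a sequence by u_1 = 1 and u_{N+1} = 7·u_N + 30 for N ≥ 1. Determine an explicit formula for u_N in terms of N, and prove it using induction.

Computing the first terms: u_1 = 1, u_2 = 37, u_3 = 289. This suggests u_N = 6·7^(N - 1) - 5.
When N = 1: the formula gives 1 = 1 = u_1.
Inductive step: suppose the statement holds for some j ≥ 1, so u_j = 6·7^(j - 1) - 5.
Then u_{j+1} = 7·u_j + 30 = 7·(6·7^(j - 1) - 5) + 30 = 6·7^j - 5 = 6·7^((j+1) - 1) - 5,
which is the claimed formula at N = j+1.
By induction, the statement is established for all N ≥ 1.

u_N = 6·7^(N - 1) - 5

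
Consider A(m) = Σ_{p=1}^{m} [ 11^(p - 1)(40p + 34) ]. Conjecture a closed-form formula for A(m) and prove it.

We claim A(m) = 11^m(4m + 3) - 3 for all m ≥ 1.
For the base case m = 1: A(1) = 74, and the closed form gives 74. They agree.
Inductive step: assume the claim holds for m = p, so A(p) = 11^p(4p + 3) - 3.
Then A(p+1) = A(p) + (11^p(40p + 74)) = (11^p(4p + 3) - 3) + (11^p(40p + 74)).
Simplifying, A(p+1) = 44·11^p·p + 77·11^p - 3 = 11^(p+1)(4(p+1) + 3) - 3,
which is the closed form with m = p+1.
Hence, by induction on m, the claim holds for every m ≥ 1.

A(m) = 11^m(4m + 3) - 3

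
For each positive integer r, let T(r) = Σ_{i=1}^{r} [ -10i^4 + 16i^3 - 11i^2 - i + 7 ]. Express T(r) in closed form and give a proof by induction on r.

We claim T(r) = -r(2r^4 + r^3 - r^2 + 2r - 5) for all r ≥ 1.
Base case (r = 1): T(1) = 1, and the closed form gives 1. They agree.
Inductive step: suppose the statement holds for some i ≥ 1, so T(i) = i(-2i^4 - i^3 + i^2 - 2i + 5).
Then T(i+1) = T(i) + (-10i^4 - 24i^3 - 23i^2 - 15i + 1) = (i(-2i^4 - i^3 + i^2 - 2i + 5)) + (-10i^4 - 24i^3 - 23i^2 - 15i + 1).
Simplifying, T(i+1) = -(i + 1)(2i^4 + 9i^3 + 14i^2 + 11i - 1) = -(i+1)(2(i+1)^4 + (i+1)^3 - (i+1)^2 + 2(i+1) - 5),
which is the closed form with r = i+1.
Hence, by induction on r, the claim holds for every r ≥ 1.

T(r) = -r(2r^4 + r^3 - r^2 + 2r - 5)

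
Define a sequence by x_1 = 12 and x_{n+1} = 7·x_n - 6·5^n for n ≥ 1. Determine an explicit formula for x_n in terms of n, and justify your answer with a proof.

Computing the first terms: x_1 = 12, x_2 = 54, x_3 = 228. This suggests x_n = 3·5^n - 3·7^(n - 1).
Base case (n = 1): the formula gives 12 = 12 = x_1.
Suppose the result is true for n = m, so x_m = 3·5^m - 3·7^(m - 1).
Then x_{m+1} = 7·x_m - 6·5^m = 7·(3·5^m - 3·7^(m - 1)) - 6·5^m = 3·5^(m + 1) - 3·7^m = 3·5^(m+1) - 3·7^((m+1) - 1),
which is the claimed formula at n = m+1.
By induction, the statement is established for all n ≥ 1.

x_n = 3·5^n - 3·7^(n - 1)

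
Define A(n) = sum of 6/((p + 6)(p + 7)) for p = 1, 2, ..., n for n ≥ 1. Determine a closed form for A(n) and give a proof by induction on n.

A(n) = 6n/(7(n + 7))

We claim A(n) = 6n/(7(n + 7)) for all n ≥ 1.
For the base case n = 1: A(1) = 3/28, and the closed form gives 3/28. They agree.
Inductive step: suppose the statement holds for some p ≥ 1, so A(p) = 6p/(7(p + 7)).
Then A(p+1) = A(p) + (6/((p + 7)(p + 8))) = (6p/(7(p + 7))) + (6/((p + 7)(p + 8))).
Simplifying, A(p+1) = 6(p + 1)/(7(p + 8)) = 6(p+1)/(7((p+1) + 7)),
which is the closed form with n = p+1.
By the principle of mathematical induction, the result holds for all n ≥ 1.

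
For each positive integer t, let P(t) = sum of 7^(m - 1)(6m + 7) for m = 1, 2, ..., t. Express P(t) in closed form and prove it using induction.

We claim P(t) = 7^t(t + 1) - 1 for all t ≥ 1.
When t = 1: P(1) = 13, and the closed form gives 13. They agree.
Suppose the result is true for t = m, so P(m) = 7^m(m + 1) - 1.
Then P(m+1) = P(m) + (7^m(6m + 13)) = (7^m(m + 1) - 1) + (7^m(6m + 13)).
Simplifying, P(m+1) = 7·7^m·m + 14·7^m - 1 = 7^(m+1)((m+1) + 1) - 1,
which is the closed form with t = m+1.
This completes the induction.

P(t) = 7^t(t + 1) - 1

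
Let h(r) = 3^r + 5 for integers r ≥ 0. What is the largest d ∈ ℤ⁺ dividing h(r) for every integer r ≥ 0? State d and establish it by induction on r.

d = 2

Computing the first values: h(0) = 6 and h(1) = 8; gcd(6, 8) = 2, so d ≤ 2.
We prove 2 | 3^r + 5 for all r ≥ 0 by induction on r.
For the base case r = 0: h(0) = 6 = 2·(3), so 2 | h(0).
For the inductive step, assume it holds for an arbitrary k ≥ 0, i.e. 2 | h(k). Then
h(k+1) = 3^(k+1) + 5 = 3·(3^k + 5) - 10 = 3·h(k) - 10. The first term is divisible by 2 by the inductive hypothesis, and -10 is divisible by 2. Hence 2 | h(k+1).
By induction, the statement is established for all r ≥ 0.
Therefore the largest such d is 2.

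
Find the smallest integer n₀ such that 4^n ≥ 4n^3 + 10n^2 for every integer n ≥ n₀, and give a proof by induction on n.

At n = 4: 256 < 416, so the inequality fails and n₀ ≥ 5. We prove 4^n ≥ 4n^3 + 10n^2 for all n ≥ 5.
For the base case n = 5: 4^n = 1024 and 4n^3 + 10n^2 = 750, so 1024 ≥ 750.
Suppose the result is true for n = j, so 4^j ≥ 4j^3 + 10j^2.
Then 4^(j + 1) = 4·(4^j) ≥ 4·(4j^3 + 10j^2).
Also, for j ≥ 5 we have 4·(4j^3 + 10j^2) ≥ 4(j+1)^3 + 10(j+1)^2, since 4·(4j^3 + 10j^2) − (4(j+1)^3 + 10(j+1)^2) = 12j^3 + 18j^2 - 32j - 14, which is nonnegative for all j ≥ 5.
Combining, 4^(j + 1) ≥ 4(j+1)^3 + 10(j+1)^2.
By induction, the statement is established for all n ≥ 5.
Hence the smallest such n₀ is 5.

n₀ = 5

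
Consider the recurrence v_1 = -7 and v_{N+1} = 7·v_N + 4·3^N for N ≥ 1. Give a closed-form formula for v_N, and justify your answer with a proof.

Computing the first terms: v_1 = -7, v_2 = -37, v_3 = -223. This suggests v_N = -3^N - 4·7^(N - 1).
Base case (N = 1): the formula gives -7 = -7 = v_1.
Inductive step: suppose the statement holds for some j ≥ 1, so v_j = -3^j - 4·7^(j - 1).
Then v_{j+1} = 7·v_j + 4·3^j = 7·(-3^j - 4·7^(j - 1)) + 4·3^j = -3^(j + 1) - 4·7^j = -3^(j+1) - 4·7^((j+1) - 1),
which is the claimed formula at N = j+1.
Hence, by induction on N, the claim holds for every N ≥ 1.

v_N = -3^N - 4·7^(N - 1)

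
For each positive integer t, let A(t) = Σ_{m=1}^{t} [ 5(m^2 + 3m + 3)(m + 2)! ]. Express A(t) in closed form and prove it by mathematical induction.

We claim A(t) = (5t + 5)(t + 3)! - 30 for all t ≥ 1.
For the base case t = 1: A(1) = 210, and the closed form gives 210. They agree.
Inductive step: assume the claim holds for t = m, so A(m) = (5m + 5)(m + 3)! - 30.
Then A(m+1) = A(m) + (5(m^2 + 5m + 7)(m + 3)!) = ((5m + 5)(m + 3)! - 30) + (5(m^2 + 5m + 7)(m + 3)!).
Simplifying, A(m+1) = (5(m+1) + 5)((m+1) + 3)! - 30,
which is the closed form with t = m+1.
This completes the induction.

A(t) = (5t + 5)(t + 3)! - 30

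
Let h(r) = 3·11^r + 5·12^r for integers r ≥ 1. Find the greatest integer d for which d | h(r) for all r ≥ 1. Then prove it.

Computing the first values: h(1) = 93 and h(2) = 1083; gcd(93, 1083) = 3, so d ≤ 3.
We prove 3 | 3·11^r + 5·12^r for all r ≥ 1 by induction on r.
For the base case r = 1: h(1) = 93 = 3·(31), so 3 | h(1).
Inductive step: assume the claim holds for r = i, i.e. 3 | h(i). Then
h(i+1) − 12·h(i) = (3·11^(i+1) + 5·12^(i+1)) − 12·(3·11^i + 5·12^i) = (3)·11^i·(11 − 12) = (-3)·11^i. Since 3 | h(i) by the inductive hypothesis, 3 | 12·h(i); and 3 | -3 since -3 = 3·-1. Therefore 3 | h(i+1).
By induction, the statement is established for all r ≥ 1.
Therefore the largest such d is 3.

d = 3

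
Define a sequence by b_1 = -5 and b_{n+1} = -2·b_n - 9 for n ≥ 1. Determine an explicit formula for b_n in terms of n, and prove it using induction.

b_n = (-2)^n - 3

Computing the first terms: b_1 = -5, b_2 = 1, b_3 = -11. This suggests b_n = (-2)^n - 3.
When n = 1: the formula gives -5 = -5 = b_1.
Inductive step: suppose the statement holds for some j ≥ 1, so b_j = (-2)^j - 3.
Then b_{j+1} = -2·b_j - 9 = -2·((-2)^j - 3) - 9 = (-2)^(j + 1) - 3,
which is the claimed formula at n = j+1.
Hence, by induction on n, the claim holds for every n ≥ 1.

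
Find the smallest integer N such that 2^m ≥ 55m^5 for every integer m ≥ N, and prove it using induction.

N = 31

At m = 30: 1073741824 < 1336500000, so the inequality fails and N ≥ 31. We prove 2^m ≥ 55m^5 for all m ≥ 31.
Base case (m = 31): 2^m = 2147483648 and 55m^5 = 1574603305, so 2147483648 ≥ 1574603305.
Inductive step: suppose the statement holds for some i ≥ 31, so 2^i ≥ 55i^5.
Then 2^(i + 1) = 2·(2^i) ≥ 2·(55i^5).
Also, for i ≥ 31 we have 2·(55i^5) ≥ 55(i+1)^5, since 2 ≥ (1 + 1/i)^5 for all i ≥ 31.
Combining, 2^(i + 1) ≥ 55(i+1)^5.
This completes the induction.
Hence the smallest such N is 31.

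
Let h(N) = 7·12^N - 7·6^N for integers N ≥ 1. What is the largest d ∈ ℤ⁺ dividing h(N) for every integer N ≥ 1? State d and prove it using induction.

d = 42

Computing the first values: h(1) = 42 and h(2) = 756; gcd(42, 756) = 42, so d ≤ 42.
We prove 42 | 7·12^N - 7·6^N for all N ≥ 1 by induction on N.
For the base case N = 1: h(1) = 42 = 42·(1), so 42 | h(1).
Suppose the result is true for N = r, i.e. 42 | h(r). Then
h(r+1) − 12·h(r) = (7·12^(r+1) - 7·6^(r+1)) − 12·(7·12^r - 7·6^r) = (-7)·6^r·(6 − 12) = (42)·6^r. Since 42 | h(r) by the inductive hypothesis, 42 | 12·h(r); and 42 | 42 since 42 = 42·1. Therefore 42 | h(r+1).
By induction, the statement is established for all N ≥ 1.
Therefore the largest such d is 42.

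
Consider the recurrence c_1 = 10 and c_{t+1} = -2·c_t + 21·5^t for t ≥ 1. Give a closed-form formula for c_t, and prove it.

Computing the first terms: c_1 = 10, c_2 = 85, c_3 = 355. This suggests c_t = -5(-2)^(t - 1) + 3·5^t.
When t = 1: the formula gives 10 = 10 = c_1.
Inductive step: assume the claim holds for t = p, so c_p = -5(-2)^(p - 1) + 3·5^p.
Then c_{p+1} = -2·c_p + 21·5^p = -2·(-5(-2)^(p - 1) + 3·5^p) + 21·5^p = -5(-2)^p + 3·5^(p + 1) = -5(-2)^((p+1) - 1) + 3·5^(p+1),
which is the claimed formula at t = p+1.
Hence, by induction on t, the claim holds for every t ≥ 1.

c_t = -5(-2)^(t - 1) + 3·5^t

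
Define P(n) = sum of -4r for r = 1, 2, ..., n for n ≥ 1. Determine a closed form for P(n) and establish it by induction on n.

P(n) = -2n(n + 1)

We claim P(n) = -2n(n + 1) for all n ≥ 1.
For the base case n = 1: P(1) = -4, and the closed form gives -4. They agree.
For the inductive step, assume it holds for an arbitrary r ≥ 1, so P(r) = 2r(-r - 1).
Then P(r+1) = P(r) + (-4r - 4) = (2r(-r - 1)) + (-4r - 4).
Simplifying, P(r+1) = -2(r + 1)(r + 2) = -2(r+1)((r+1) + 1),
which is the closed form with n = r+1.
This completes the induction.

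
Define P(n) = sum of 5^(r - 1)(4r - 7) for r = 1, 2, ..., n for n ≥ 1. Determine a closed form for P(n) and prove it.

We claim P(n) = 5^n(n - 2) + 2 for all n ≥ 1.
Base case (n = 1): P(1) = -3, and the closed form gives -3. They agree.
Inductive step: assume the claim holds for n = r, so P(r) = 5^r(r - 2) + 2.
Then P(r+1) = P(r) + (5^r(4r - 3)) = (5^r(r - 2) + 2) + (5^r(4r - 3)).
Simplifying, P(r+1) = 5^(r + 1)r - 5^(r + 1) + 2 = 5^(r+1)((r+1) - 2) + 2,
which is the closed form with n = r+1.
This completes the induction.

P(n) = 5^n(n - 2) + 2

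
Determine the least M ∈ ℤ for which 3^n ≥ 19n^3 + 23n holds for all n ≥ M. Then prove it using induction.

At n = 8: 6561 < 9912, so the inequality fails and M ≥ 9. We prove 3^n ≥ 19n^3 + 23n for all n ≥ 9.
Base step (n = 9): 3^n = 19683 and 19n^3 + 23n = 14058, so 19683 ≥ 14058.
Inductive step: suppose the statement holds for some r ≥ 9, so 3^r ≥ 19r^3 + 23r.
Then 3^(r + 1) = 3·(3^r) ≥ 3·(19r^3 + 23r).
Also, for r ≥ 9 we have 3·(19r^3 + 23r) ≥ 19(r+1)^3 + 23(r+1), since 3·(19r^3 + 23r) − (19(r+1)^3 + 23(r+1)) = 38r^3 - 57r^2 - 11r - 42, which is nonnegative for all r ≥ 9.
Combining, 3^(r + 1) ≥ 19(r+1)^3 + 23(r+1).
Hence, by induction on n, the claim holds for every n ≥ 9.
Hence the smallest such M is 9.

M = 9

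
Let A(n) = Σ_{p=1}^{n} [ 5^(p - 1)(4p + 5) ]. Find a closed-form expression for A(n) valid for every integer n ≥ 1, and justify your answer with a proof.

A(n) = 5^n(n + 1) - 1

We claim A(n) = 5^n(n + 1) - 1 for all n ≥ 1.
When n = 1: A(1) = 9, and the closed form gives 9. They agree.
Inductive step: assume the claim holds for n = p, so A(p) = 5^p(p + 1) - 1.
Then A(p+1) = A(p) + (5^p(4p + 9)) = (5^p(p + 1) - 1) + (5^p(4p + 9)).
Simplifying, A(p+1) = 5·5^p·p + 10·5^p - 1 = 5^(p+1)((p+1) + 1) - 1,
which is the closed form with n = p+1.
This completes the induction.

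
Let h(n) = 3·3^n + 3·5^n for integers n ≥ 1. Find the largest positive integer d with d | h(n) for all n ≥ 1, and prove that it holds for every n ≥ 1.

Computing the first values: h(1) = 24 and h(2) = 102; gcd(24, 102) = 6, so d ≤ 6.
We prove 6 | 3·3^n + 3·5^n for all n ≥ 1 by induction on n.
Base step (n = 1): h(1) = 24 = 6·(4), so 6 | h(1).
Suppose the result is true for n = r, i.e. 6 | h(r). Then
h(r+1) − 5·h(r) = (3·3^(r+1) + 3·5^(r+1)) − 5·(3·3^r + 3·5^r) = (3)·3^r·(3 − 5) = (-6)·3^r. Since 6 | h(r) by the inductive hypothesis, 6 | 5·h(r); and 6 | -6 since -6 = 6·-1. Therefore 6 | h(r+1).
By induction, the statement is established for all n ≥ 1.
Therefore the largest such d is 6.

d = 6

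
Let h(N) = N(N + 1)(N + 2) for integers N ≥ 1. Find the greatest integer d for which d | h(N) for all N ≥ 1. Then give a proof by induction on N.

d = 6

Computing the first values: h(1) = 6 and h(2) = 24; gcd(6, 24) = 6, so d ≤ 6.
We prove 6 | N(N + 1)(N + 2) for all N ≥ 1 by induction on N.
When N = 1: h(1) = 6 = 6·(1), so 6 | h(1).
Suppose the result is true for N = k, i.e. 6 | h(k). Then
h(k+1) − h(k) = (k+1)·(k+2)·(k+3) − k·(k+1)·(k+2) = (k+1)·(k+2)·[(k+3) − k] = 3·(k+1)·(k+2). The product of 2 consecutive integers is divisible by (2)! = 2, so h(k+1) − h(k) is divisible by 3·2 = 6. By the inductive hypothesis 6 | h(k), hence 6 | h(k+1).
By induction, the statement is established for all N ≥ 1.
Therefore the largest such d is 6.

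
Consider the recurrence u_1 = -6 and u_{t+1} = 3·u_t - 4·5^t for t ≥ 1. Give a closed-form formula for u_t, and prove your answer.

Computing the first terms: u_1 = -6, u_2 = -38, u_3 = -214. This suggests u_t = 4·3^(t - 1) - 2·5^t.
Base case (t = 1): the formula gives -6 = -6 = u_1.
Inductive step: suppose the statement holds for some p ≥ 1, so u_p = 4·3^(p - 1) - 2·5^p.
Then u_{p+1} = 3·u_p - 4·5^p = 3·(4·3^(p - 1) - 2·5^p) - 4·5^p = 4·3^p - 2·5^(p + 1) = 4·3^((p+1) - 1) - 2·5^(p+1),
which is the claimed formula at t = p+1.
By the principle of mathematical induction, the result holds for all t ≥ 1.

u_t = 4·3^(t - 1) - 2·5^t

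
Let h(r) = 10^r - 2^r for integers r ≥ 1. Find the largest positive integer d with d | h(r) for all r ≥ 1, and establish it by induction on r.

Computing the first values: h(1) = 8 and h(2) = 96; gcd(8, 96) = 8, so d ≤ 8.
We prove 8 | 10^r - 2^r for all r ≥ 1 by induction on r.
When r = 1: h(1) = 8 = 8·(1), so 8 | h(1).
Inductive step: suppose the statement holds for some i ≥ 1, i.e. 8 | h(i). Then
10^{i+1} − 2^{i+1} = 10·10^i − 2·2^i = 10·(10^i − 2^i) + (8)·2^i. The first term is divisible by 8 by the inductive hypothesis, and the second term (8)·2^i is divisible by 8 since 8 | 8. Hence 8 | h(i+1).
This completes the induction.
Therefore the largest such d is 8.

d = 8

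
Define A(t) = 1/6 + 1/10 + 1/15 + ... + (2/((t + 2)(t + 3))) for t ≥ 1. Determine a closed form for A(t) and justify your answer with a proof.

We claim A(t) = 2t/(3(t + 3)) for all t ≥ 1.
When t = 1: A(1) = 1/6, and the closed form gives 1/6. They agree.
Suppose the result is true for t = k, so A(k) = 2k/(3(k + 3)).
Then A(k+1) = A(k) + (2/((k + 3)(k + 4))) = (2k/(3(k + 3))) + (2/((k + 3)(k + 4))).
Simplifying, A(k+1) = 2(k + 1)/(3(k + 4)) = 2(k+1)/(3((k+1) + 3)),
which is the closed form with t = k+1.
This completes the induction.

A(t) = 2t/(3(t + 3))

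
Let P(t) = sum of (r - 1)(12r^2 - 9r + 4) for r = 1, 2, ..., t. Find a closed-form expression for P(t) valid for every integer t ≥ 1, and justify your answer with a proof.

P(t) = t(t - 1)(3t^2 + 2t + 1)

We claim P(t) = t(t - 1)(3t^2 + 2t + 1) for all t ≥ 1.
For the base case t = 1: P(1) = 0, and the closed form gives 0. They agree.
Suppose the result is true for t = r, so P(r) = r(3r^3 - r^2 - r - 1).
Then P(r+1) = P(r) + (r(12r^2 + 15r + 7)) = (r(3r^3 - r^2 - r - 1)) + (r(12r^2 + 15r + 7)).
Simplifying, P(r+1) = r(r + 1)(3r^2 + 8r + 6) = (r+1)((r+1) - 1)(3(r+1)^2 + 2(r+1) + 1),
which is the closed form with t = r+1.
Hence, by induction on t, the claim holds for every t ≥ 1.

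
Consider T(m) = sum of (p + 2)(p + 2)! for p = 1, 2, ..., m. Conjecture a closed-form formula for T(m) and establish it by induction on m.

We claim T(m) = (m + 3)! - 6 for all m ≥ 1.
Base case (m = 1): T(1) = 18, and the closed form gives 18. They agree.
Suppose the result is true for m = p, so T(p) = (p + 3)! - 6.
Then T(p+1) = T(p) + ((p + 3)(p + 3)!) = ((p + 3)! - 6) + ((p + 3)(p + 3)!).
Simplifying, T(p+1) = ((p+1) + 3)! - 6,
which is the closed form with m = p+1.
This completes the induction.

T(m) = (m + 3)! - 6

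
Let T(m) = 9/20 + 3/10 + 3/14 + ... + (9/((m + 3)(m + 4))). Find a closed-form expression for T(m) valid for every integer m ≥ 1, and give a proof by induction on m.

T(m) = 9m/(4(m + 4))

We claim T(m) = 9m/(4(m + 4)) for all m ≥ 1.
When m = 1: T(1) = 9/20, and the closed form gives 9/20. They agree.
Suppose the result is true for m = r, so T(r) = 9r/(4(r + 4)).
Then T(r+1) = T(r) + (9/((r + 4)(r + 5))) = (9r/(4(r + 4))) + (9/((r + 4)(r + 5))).
Simplifying, T(r+1) = 9(r + 1)/(4(r + 5)) = 9(r+1)/(4((r+1) + 4)),
which is the closed form with m = r+1.
Hence, by induction on m, the claim holds for every m ≥ 1.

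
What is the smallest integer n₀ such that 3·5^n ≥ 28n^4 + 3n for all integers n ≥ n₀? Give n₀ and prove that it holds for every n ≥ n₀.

At n = 5: 9375 < 17515, so the inequality fails and n₀ ≥ 6. We prove 3·5^n ≥ 28n^4 + 3n for all n ≥ 6.
For the base case n = 6: 3·5^n = 46875 and 28n^4 + 3n = 36306, so 46875 ≥ 36306.
Suppose the result is true for n = k, so 3·5^k ≥ 28k^4 + 3k.
Then 3·5^(k + 1) = 5·(3·5^k) ≥ 5·(28k^4 + 3k).
Also, for k ≥ 6 we have 5·(28k^4 + 3k) ≥ 28(k+1)^4 + 3(k+1), since 5·(28k^4 + 3k) − (28(k+1)^4 + 3(k+1)) = 112k^4 - 112k^3 - 168k^2 - 100k - 31, which is nonnegative for all k ≥ 6.
Combining, 3·5^(k + 1) ≥ 28(k+1)^4 + 3(k+1).
Hence, by induction on n, the claim holds for every n ≥ 6.
Hence the smallest such n₀ is 6.

n₀ = 6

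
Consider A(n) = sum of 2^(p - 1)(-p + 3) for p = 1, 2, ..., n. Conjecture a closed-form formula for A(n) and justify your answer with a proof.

We claim A(n) = 2^n(-n + 4) - 4 for all n ≥ 1.
When n = 1: A(1) = 2, and the closed form gives 2. They agree.
For the inductive step, assume it holds for an arbitrary p ≥ 1, so A(p) = 2^p(-p + 4) - 4.
Then A(p+1) = A(p) + (2^p(-p + 2)) = (2^p(-p + 4) - 4) + (2^p(-p + 2)).
Simplifying, A(p+1) = -2·2^p·p + 6·2^p - 4 = 2^(p+1)(-(p+1) + 4) - 4,
which is the closed form with n = p+1.
This completes the induction.

A(n) = 2^n(-n + 4) - 4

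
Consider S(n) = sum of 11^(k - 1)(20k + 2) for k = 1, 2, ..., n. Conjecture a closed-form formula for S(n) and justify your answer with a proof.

S(n) = 2·11^n·n

We claim S(n) = 2·11^n·n for all n ≥ 1.
For the base case n = 1: S(1) = 22, and the closed form gives 22. They agree.
Inductive step: assume the claim holds for n = k, so S(k) = 2·11^k·k.
Then S(k+1) = S(k) + (11^k(20k + 22)) = (2·11^k·k) + (11^k(20k + 22)).
Simplifying, S(k+1) = 22·11^k(k + 1) = 2·11^(k+1)·(k+1),
which is the closed form with n = k+1.
By induction, the statement is established for all n ≥ 1.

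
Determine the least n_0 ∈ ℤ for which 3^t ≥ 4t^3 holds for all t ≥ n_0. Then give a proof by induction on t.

n_0 = 7

At t = 6: 729 < 864, so the inequality fails and n_0 ≥ 7. We prove 3^t ≥ 4t^3 for all t ≥ 7.
Base case (t = 7): 3^t = 2187 and 4t^3 = 1372, so 2187 ≥ 1372.
Inductive step: assume the claim holds for t = r, so 3^r ≥ 4r^3.
Then 3^(r + 1) = 3·(3^r) ≥ 3·(4r^3).
Also, for r ≥ 7 we have 3·(4r^3) ≥ 4(r+1)^3, since 3 ≥ (1 + 1/r)^3 for all r ≥ 7.
Combining, 3^(r + 1) ≥ 4(r+1)^3.
This completes the induction.
Hence the smallest such n_0 is 7.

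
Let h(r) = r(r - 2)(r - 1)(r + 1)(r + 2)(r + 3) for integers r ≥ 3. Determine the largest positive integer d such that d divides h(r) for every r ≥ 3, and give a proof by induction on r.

d = 720

Computing the first values: h(3) = 720 and h(4) = 5040; gcd(720, 5040) = 720, so d ≤ 720.
We prove 720 | r(r - 2)(r - 1)(r + 1)(r + 2)(r + 3) for all r ≥ 3 by induction on r.
When r = 3: h(3) = 720 = 720·(1), so 720 | h(3).
Suppose the result is true for r = i, i.e. 720 | h(i). Then
h(i+1) − h(i) = (i-1)·i·(i+1)·(i+2)·(i+3)·(i+4) − (i-2)·(i-1)·i·(i+1)·(i+2)·(i+3) = (i-1)·i·(i+1)·(i+2)·(i+3)·[(i+4) − (i-2)] = 6·(i-1)·i·(i+1)·(i+2)·(i+3). The product of 5 consecutive integers is divisible by (5)! = 120, so h(i+1) − h(i) is divisible by 6·120 = 720. By the inductive hypothesis 720 | h(i), hence 720 | h(i+1).
This completes the induction.
Therefore the largest such d is 720.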